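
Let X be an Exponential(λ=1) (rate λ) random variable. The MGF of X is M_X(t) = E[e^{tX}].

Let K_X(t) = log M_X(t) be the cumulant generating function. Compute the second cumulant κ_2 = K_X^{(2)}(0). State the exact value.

M_X(t) = 1/(1 - t)
K_X(t) = log M_X(t) = -log(1 - t)
dK/dt = -1/(t - 1)
d^2K/dt^2 = 1/(t^2 - 2*t + 1)

κ_2 = d^2K/dt^2 |_{t=0} = 1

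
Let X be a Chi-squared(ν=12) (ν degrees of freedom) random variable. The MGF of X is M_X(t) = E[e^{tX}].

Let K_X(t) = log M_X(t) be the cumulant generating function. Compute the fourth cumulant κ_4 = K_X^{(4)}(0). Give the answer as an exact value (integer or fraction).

κ_4 = d^4K/dt^4 |_{t=0} = 576

M_X(t) = (1 - 2*t)^(-6)
K_X(t) = log M_X(t) = -6*log(1 - 2*t)
dK/dt = -12/(2*t - 1)
d^2K/dt^2 = 24/(4*t^2 - 4*t + 1)
d^3K/dt^3 = -96/(8*t^3 - 12*t^2 + 6*t - 1)
d^4K/dt^4 = 576/(16*t^4 - 32*t^3 + 24*t^2 - 8*t + 1)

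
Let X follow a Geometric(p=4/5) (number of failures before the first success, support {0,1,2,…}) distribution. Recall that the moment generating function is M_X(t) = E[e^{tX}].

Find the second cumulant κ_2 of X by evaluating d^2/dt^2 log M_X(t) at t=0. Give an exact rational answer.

κ_2 = d^2K/dt^2 |_{t=0} = 5/16

M_X(t) = 4/(5*(1 - e^(t)/5))
K_X(t) = log M_X(t) = -log(1 - e^(t)/5) - log(5) + 2*log(2)
dK/dt = -e^(t)/(e^(t) - 5)
d^2K/dt^2 = 5*e^(t)/(e^(2*t) - 10*e^(t) + 25)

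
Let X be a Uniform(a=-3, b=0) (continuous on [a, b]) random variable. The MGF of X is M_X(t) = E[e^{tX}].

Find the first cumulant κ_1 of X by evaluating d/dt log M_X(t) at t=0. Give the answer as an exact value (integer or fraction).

M_X(t) = (1 - e^(-3*t))/(3*t)
K_X(t) = log M_X(t) = -log(t) + log(1 - e^(-3*t)) - log(3)
dK/dt = (3*t - e^(3*t) + 1)/(t*e^(3*t) - t)

κ_1 = dK/dt |_{t=0} = -3/2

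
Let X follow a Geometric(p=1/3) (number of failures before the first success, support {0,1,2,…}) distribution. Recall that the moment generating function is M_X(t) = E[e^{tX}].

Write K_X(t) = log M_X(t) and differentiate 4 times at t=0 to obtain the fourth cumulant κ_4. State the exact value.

κ_4 = K′′′′(0) = 222

M_X(t) = 1/(3*(1 - 2*e^(t)/3))
K_X(t) = log M_X(t) = -log(1 - 2*e^(t)/3) - log(3)
K′(t) = -2*e^(t)/(2*e^(t) - 3)
K′′(t) = 6*e^(t)/(4*e^(2*t) - 12*e^(t) + 9)
K′′′(t) = (-12*e^(2*t) - 18*e^(t))/(8*e^(3*t) - 36*e^(2*t) + 54*e^(t) - 27)
K′′′′(t) = (24*e^(3*t) + 144*e^(2*t) + 54*e^(t))/(16*e^(4*t) - 96*e^(3*t) + 216*e^(2*t) - 216*e^(t) + 81)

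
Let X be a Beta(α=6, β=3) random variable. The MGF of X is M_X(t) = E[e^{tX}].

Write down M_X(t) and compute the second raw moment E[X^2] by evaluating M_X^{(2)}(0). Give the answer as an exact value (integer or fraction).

E[X^2] = M^(2)(0) = 7/15

M_X(t) = ₁F₁(6; 9; t)
M^(2)(t) = 7*₁F₁(8; 11; t)/15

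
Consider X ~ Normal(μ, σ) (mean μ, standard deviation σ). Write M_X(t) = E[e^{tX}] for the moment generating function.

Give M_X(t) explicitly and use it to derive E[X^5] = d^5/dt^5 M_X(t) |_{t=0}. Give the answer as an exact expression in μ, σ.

E[X^5] = M^(5)(0) = μ*(μ^4 + 10*μ^2*σ^2 + 15*σ^4)

M_X(t) = e^(μ*t + σ^2*t^2/2)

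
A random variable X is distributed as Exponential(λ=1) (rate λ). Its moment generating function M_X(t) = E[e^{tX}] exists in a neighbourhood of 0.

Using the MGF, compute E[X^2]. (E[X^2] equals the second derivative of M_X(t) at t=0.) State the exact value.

M_X(t) = 1/(1 - t)
M′(t) = 1/(t^2 - 2*t + 1)
M′′(t) = -2/(t^3 - 3*t^2 + 3*t - 1)

E[X^2] = M′′(0) = 2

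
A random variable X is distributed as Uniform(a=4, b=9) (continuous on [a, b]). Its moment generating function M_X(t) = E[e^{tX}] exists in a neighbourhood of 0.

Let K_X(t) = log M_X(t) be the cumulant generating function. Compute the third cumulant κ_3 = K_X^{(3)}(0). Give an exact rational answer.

κ_3 = d^3K/dt^3 |_{t=0} = 0

M_X(t) = (e^(9*t) - e^(4*t))/(5*t)
K_X(t) = log M_X(t) = -log(t) + log(e^(9*t) - e^(4*t)) - log(5)
dK/dt = (9*t*e^(5*t) - 4*t - e^(5*t) + 1)/(t*e^(5*t) - t)
d^2K/dt^2 = (-25*t^2*e^(5*t) + e^(10*t) - 2*e^(5*t) + 1)/(t^2*e^(10*t) - 2*t^2*e^(5*t) + t^2)
d^3K/dt^3 = (125*t^3*e^(10*t) + 125*t^3*e^(5*t) - 2*e^(15*t) + 6*e^(10*t) - 6*e^(5*t) + 2)/(t^3*e^(15*t) - 3*t^3*e^(10*t) + 3*t^3*e^(5*t) - t^3)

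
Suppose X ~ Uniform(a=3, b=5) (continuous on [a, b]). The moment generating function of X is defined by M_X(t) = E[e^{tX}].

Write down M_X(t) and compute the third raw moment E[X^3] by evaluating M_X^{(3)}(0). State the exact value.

M_X(t) = (e^(5*t) - e^(3*t))/(2*t)
M^(3)(t) = (125*t^3*e^(5*t) - 27*t^3*e^(3*t) - 75*t^2*e^(5*t) + 27*t^2*e^(3*t) + 30*t*e^(5*t) - 18*t*e^(3*t) - 6*e^(5*t) + 6*e^(3*t))/(2*t^4)

E[X^3] = M^(3)(0) = 68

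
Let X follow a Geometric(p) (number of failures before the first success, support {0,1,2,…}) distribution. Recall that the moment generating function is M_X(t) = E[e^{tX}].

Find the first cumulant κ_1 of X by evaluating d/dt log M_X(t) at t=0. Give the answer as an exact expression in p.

M_X(t) = p/(-(1 - p)*e^(t) + 1)
K_X(t) = log M_X(t) = log(p) - log(-(1 - p)*e^(t) + 1)
D[K](t) = (-p*e^(t) + e^(t))/(p*e^(t) - e^(t) + 1)

κ_1 = D[K](0) = (1 - p)/p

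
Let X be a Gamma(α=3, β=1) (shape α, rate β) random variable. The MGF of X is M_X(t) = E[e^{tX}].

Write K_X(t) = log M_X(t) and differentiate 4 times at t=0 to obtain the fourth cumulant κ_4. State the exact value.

κ_4 = d^4K/dt^4 |_{t=0} = 18

M_X(t) = (1 - t)^(-3)
K_X(t) = log M_X(t) = -3*log(1 - t)
dK/dt = -3/(t - 1)
d^2K/dt^2 = 3/(t^2 - 2*t + 1)
d^3K/dt^3 = -6/(t^3 - 3*t^2 + 3*t - 1)
d^4K/dt^4 = 18/(t^4 - 4*t^3 + 6*t^2 - 4*t + 1)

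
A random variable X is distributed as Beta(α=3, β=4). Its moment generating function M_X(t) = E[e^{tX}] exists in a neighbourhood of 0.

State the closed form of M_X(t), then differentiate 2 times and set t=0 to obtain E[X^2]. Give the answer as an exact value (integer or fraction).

M_X(t) = ₁F₁(3; 7; t)
M′(t) = 3*₁F₁(4; 8; t)/7
M′′(t) = 3*₁F₁(5; 9; t)/14

E[X^2] = M′′(0) = 3/14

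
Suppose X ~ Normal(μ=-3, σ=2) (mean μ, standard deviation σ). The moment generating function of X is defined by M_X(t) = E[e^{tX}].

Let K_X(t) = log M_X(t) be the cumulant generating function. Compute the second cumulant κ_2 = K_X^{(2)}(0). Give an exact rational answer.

M_X(t) = e^(2*t^2 - 3*t)
K_X(t) = log M_X(t) = 2*t^2 - 3*t
K′(t) = 4*t - 3
K′′(t) = 4

κ_2 = K′′(0) = 4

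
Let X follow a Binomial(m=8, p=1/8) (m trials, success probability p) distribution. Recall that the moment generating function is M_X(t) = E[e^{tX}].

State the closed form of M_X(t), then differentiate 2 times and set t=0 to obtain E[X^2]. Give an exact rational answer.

E[X^2] = d^2M/dt^2 |_{t=0} = 15/8

M_X(t) = (e^(t)/8 + 7/8)^8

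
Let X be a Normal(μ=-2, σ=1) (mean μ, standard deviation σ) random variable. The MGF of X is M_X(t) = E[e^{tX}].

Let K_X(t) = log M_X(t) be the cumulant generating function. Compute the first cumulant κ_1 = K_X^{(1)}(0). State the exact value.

M_X(t) = e^(t^2/2 - 2*t)
K_X(t) = log M_X(t) = t^2/2 - 2*t
K′(t) = t - 2

κ_1 = K′(0) = -2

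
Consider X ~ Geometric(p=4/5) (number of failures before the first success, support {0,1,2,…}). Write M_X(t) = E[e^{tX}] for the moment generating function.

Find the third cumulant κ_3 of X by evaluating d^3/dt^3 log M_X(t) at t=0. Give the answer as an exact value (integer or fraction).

κ_3 = D^3[K](0) = 15/32

M_X(t) = 4/(5*(1 - e^(t)/5))
K_X(t) = log M_X(t) = -log(1 - e^(t)/5) - log(5) + 2*log(2)
D^3[K](t) = (-5*e^(2*t) - 25*e^(t))/(e^(3*t) - 15*e^(2*t) + 75*e^(t) - 125)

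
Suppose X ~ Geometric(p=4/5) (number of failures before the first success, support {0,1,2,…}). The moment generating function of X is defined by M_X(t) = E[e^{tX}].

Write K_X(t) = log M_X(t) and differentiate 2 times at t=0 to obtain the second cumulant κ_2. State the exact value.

κ_2 = K′′(0) = 5/16

M_X(t) = 4/(5*(1 - e^(t)/5))
K_X(t) = log M_X(t) = -log(1 - e^(t)/5) - log(5) + 2*log(2)
K′(t) = -e^(t)/(e^(t) - 5)
K′′(t) = 5*e^(t)/(e^(2*t) - 10*e^(t) + 25)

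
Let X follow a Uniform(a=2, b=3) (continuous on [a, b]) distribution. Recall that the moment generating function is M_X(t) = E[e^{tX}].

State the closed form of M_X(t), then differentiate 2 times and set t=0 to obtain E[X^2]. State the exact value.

M_X(t) = (e^(3*t) - e^(2*t))/t
M′(t) = (3*t*e^(3*t) - 2*t*e^(2*t) - e^(3*t) + e^(2*t))/t^2
M′′(t) = (9*t^2*e^(3*t) - 4*t^2*e^(2*t) - 6*t*e^(3*t) + 4*t*e^(2*t) + 2*e^(3*t) - 2*e^(2*t))/t^3

E[X^2] = M′′(0) = 19/3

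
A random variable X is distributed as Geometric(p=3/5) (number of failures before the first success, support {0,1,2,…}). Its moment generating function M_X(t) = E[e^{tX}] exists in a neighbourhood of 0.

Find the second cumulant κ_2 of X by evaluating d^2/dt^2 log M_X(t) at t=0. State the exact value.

M_X(t) = 3/(5*(1 - 2*e^(t)/5))
K_X(t) = log M_X(t) = -log(1 - 2*e^(t)/5) - log(5) + log(3)
K′(t) = -2*e^(t)/(2*e^(t) - 5)
K′′(t) = 10*e^(t)/(4*e^(2*t) - 20*e^(t) + 25)

κ_2 = K′′(0) = 10/9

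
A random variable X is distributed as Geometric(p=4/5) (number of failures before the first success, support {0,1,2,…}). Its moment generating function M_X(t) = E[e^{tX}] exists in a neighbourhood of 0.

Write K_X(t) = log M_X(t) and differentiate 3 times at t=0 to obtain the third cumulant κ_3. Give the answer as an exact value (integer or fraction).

κ_3 = D^3[K](0) = 15/32

M_X(t) = 4/(5*(1 - e^(t)/5))
K_X(t) = log M_X(t) = -log(1 - e^(t)/5) - log(5) + 2*log(2)
D^3[K](t) = (-5*e^(2*t) - 25*e^(t))/(e^(3*t) - 15*e^(2*t) + 75*e^(t) - 125)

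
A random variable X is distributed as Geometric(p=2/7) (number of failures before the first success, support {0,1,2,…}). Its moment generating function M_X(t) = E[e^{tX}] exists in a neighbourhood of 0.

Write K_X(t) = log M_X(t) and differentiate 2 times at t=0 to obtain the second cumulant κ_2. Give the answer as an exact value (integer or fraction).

M_X(t) = 2/(7*(1 - 5*e^(t)/7))
K_X(t) = log M_X(t) = -log(1 - 5*e^(t)/7) - log(7) + log(2)
K^(2)(t) = 35*e^(t)/(25*e^(2*t) - 70*e^(t) + 49)

κ_2 = K^(2)(0) = 35/4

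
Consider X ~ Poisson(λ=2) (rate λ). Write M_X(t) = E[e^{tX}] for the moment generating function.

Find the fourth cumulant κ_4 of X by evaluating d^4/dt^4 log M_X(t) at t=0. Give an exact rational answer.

κ_4 = K′′′′(0) = 2

M_X(t) = e^(2*e^(t) - 2)
K_X(t) = log M_X(t) = 2*e^(t) - 2
K′(t) = 2*e^(t)
K′′(t) = 2*e^(t)
K′′′(t) = 2*e^(t)
K′′′′(t) = 2*e^(t)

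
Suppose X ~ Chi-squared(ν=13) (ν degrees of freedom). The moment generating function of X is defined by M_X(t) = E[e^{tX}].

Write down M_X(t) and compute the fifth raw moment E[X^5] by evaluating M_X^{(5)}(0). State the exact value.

M_X(t) = (1 - 2*t)^(-13/2)
M′(t) = -13/(128*t^7*√(1 - 2*t) - 448*t^6*√(1 - 2*t) + 672*t^5*√(1 - 2*t) - 560*t^4*√(1 - 2*t) + 280*t^3*√(1 - 2*t) - 84*t^2*√(1 - 2*t) + 14*t*√(1 - 2*t) - √(1 - 2*t))

E[X^5] = M′′′′′(0) = 1322685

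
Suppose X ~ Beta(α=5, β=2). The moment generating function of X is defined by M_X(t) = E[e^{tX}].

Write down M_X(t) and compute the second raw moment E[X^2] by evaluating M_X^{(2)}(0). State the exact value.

E[X^2] = D^2[M](0) = 15/28

M_X(t) = ₁F₁(5; 7; t)
D^2[M](t) = 15*₁F₁(7; 9; t)/28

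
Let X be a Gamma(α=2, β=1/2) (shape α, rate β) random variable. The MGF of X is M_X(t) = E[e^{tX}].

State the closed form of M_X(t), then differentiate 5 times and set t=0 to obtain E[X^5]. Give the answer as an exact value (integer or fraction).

E[X^5] = D^5[M](0) = 23040

M_X(t) = 1/(4*(1/2 - t)^2)
D^5[M](t) = -23040/(128*t^7 - 448*t^6 + 672*t^5 - 560*t^4 + 280*t^3 - 84*t^2 + 14*t - 1)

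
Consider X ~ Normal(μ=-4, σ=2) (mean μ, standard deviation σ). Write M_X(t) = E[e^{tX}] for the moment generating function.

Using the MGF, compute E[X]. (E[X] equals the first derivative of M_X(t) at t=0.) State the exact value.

M_X(t) = e^(2*t^2 - 4*t)
dM/dt = 4*t*e^(-4*t)*e^(2*t^2) - 4*e^(-4*t)*e^(2*t^2)

E[X] = dM/dt |_{t=0} = -4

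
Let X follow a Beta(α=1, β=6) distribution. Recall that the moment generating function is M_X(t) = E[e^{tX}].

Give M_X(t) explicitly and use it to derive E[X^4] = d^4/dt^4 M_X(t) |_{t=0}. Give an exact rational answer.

M_X(t) = ₁F₁(1; 7; t)
dM/dt = ₁F₁(2; 8; t)/7
d^2M/dt^2 = ₁F₁(3; 9; t)/28
d^3M/dt^3 = ₁F₁(4; 10; t)/84
d^4M/dt^4 = ₁F₁(5; 11; t)/210

E[X^4] = d^4M/dt^4 |_{t=0} = 1/210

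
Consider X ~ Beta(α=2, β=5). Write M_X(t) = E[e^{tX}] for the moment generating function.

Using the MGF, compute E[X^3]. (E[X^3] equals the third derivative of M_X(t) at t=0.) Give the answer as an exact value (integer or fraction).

E[X^3] = M′′′(0) = 1/21

M_X(t) = ₁F₁(2; 7; t)
M′(t) = 2*₁F₁(3; 8; t)/7
M′′(t) = 3*₁F₁(4; 9; t)/28
M′′′(t) = ₁F₁(5; 10; t)/21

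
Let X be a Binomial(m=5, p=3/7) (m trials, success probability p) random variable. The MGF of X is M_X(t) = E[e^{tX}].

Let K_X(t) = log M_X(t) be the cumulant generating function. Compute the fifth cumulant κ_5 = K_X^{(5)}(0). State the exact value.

κ_5 = D^5[K](0) = -5700/16807

M_X(t) = (3*e^(t)/7 + 4/7)^5
K_X(t) = log M_X(t) = 5*log(3*e^(t)/7 + 4/7)
D^5[K](t) = (-1620*e^(4*t) + 23760*e^(3*t) - 31680*e^(2*t) + 3840*e^(t))/(243*e^(5*t) + 1620*e^(4*t) + 4320*e^(3*t) + 5760*e^(2*t) + 3840*e^(t) + 1024)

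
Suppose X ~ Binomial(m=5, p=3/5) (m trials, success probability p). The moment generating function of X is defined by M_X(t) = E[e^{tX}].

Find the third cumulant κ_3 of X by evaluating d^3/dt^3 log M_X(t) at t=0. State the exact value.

M_X(t) = (3*e^(t)/5 + 2/5)^5
K_X(t) = log M_X(t) = 5*log(3*e^(t)/5 + 2/5)
dK/dt = 15*e^(t)/(3*e^(t) + 2)
d^2K/dt^2 = 30*e^(t)/(9*e^(2*t) + 12*e^(t) + 4)
d^3K/dt^3 = (-90*e^(2*t) + 60*e^(t))/(27*e^(3*t) + 54*e^(2*t) + 36*e^(t) + 8)

κ_3 = d^3K/dt^3 |_{t=0} = -6/25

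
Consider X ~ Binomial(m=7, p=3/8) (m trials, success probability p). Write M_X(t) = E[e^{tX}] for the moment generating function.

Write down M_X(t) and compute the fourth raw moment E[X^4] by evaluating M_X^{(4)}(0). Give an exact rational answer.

E[X^4] = d^4M/dt^4 |_{t=0} = 65037/512

M_X(t) = (3*e^(t)/8 + 5/8)^7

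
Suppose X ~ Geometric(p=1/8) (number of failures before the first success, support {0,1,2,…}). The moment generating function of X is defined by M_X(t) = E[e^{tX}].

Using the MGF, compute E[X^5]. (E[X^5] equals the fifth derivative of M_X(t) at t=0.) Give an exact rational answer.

M_X(t) = 1/(8*(1 - 7*e^(t)/8))

E[X^5] = M^(5)(0) = 2646007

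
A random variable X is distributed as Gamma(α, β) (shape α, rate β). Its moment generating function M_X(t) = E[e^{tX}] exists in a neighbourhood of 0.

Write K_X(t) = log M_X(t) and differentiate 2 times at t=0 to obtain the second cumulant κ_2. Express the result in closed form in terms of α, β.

M_X(t) = (β/(β - t))^α
K_X(t) = log M_X(t) = α*(log(β) - log(β - t))
dK/dt = -α/(-β + t)
d^2K/dt^2 = α/(β^2 - 2*β*t + t^2)

κ_2 = d^2K/dt^2 |_{t=0} = α/β^2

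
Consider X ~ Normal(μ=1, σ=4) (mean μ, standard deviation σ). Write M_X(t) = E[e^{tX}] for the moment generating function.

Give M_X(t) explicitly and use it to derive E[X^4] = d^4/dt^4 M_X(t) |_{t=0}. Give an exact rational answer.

E[X^4] = M^(4)(0) = 865

M_X(t) = e^(8*t^2 + t)
M^(4)(t) = 65536*t^4*e^(t)*e^(8*t^2) + 16384*t^3*e^(t)*e^(8*t^2) + 26112*t^2*e^(t)*e^(8*t^2) + 3136*t*e^(t)*e^(8*t^2) + 865*e^(t)*e^(8*t^2)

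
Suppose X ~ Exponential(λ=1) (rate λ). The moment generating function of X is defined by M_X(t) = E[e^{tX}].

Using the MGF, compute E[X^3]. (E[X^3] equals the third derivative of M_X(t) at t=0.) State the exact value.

M_X(t) = 1/(1 - t)
M^(3)(t) = 6/(t^4 - 4*t^3 + 6*t^2 - 4*t + 1)

E[X^3] = M^(3)(0) = 6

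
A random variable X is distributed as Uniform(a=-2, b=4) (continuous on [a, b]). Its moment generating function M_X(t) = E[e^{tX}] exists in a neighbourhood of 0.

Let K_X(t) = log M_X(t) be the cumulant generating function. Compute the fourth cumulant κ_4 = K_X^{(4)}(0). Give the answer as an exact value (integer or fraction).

M_X(t) = (e^(4*t) - e^(-2*t))/(6*t)
K_X(t) = log M_X(t) = -log(t) + log(e^(4*t) - e^(-2*t)) - log(6)
K′(t) = (4*t*e^(6*t) + 2*t - e^(6*t) + 1)/(t*e^(6*t) - t)
K′′(t) = (-36*t^2*e^(6*t) + e^(12*t) - 2*e^(6*t) + 1)/(t^2*e^(12*t) - 2*t^2*e^(6*t) + t^2)
K′′′(t) = (216*t^3*e^(12*t) + 216*t^3*e^(6*t) - 2*e^(18*t) + 6*e^(12*t) - 6*e^(6*t) + 2)/(t^3*e^(18*t) - 3*t^3*e^(12*t) + 3*t^3*e^(6*t) - t^3)

κ_4 = K′′′′(0) = -54/5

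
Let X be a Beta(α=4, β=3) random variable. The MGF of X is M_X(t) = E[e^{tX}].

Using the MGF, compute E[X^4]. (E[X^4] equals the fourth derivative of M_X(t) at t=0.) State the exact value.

M_X(t) = ₁F₁(4; 7; t)
M′(t) = 4*₁F₁(5; 8; t)/7
M′′(t) = 5*₁F₁(6; 9; t)/14
M′′′(t) = 5*₁F₁(7; 10; t)/21
M′′′′(t) = ₁F₁(8; 11; t)/6

E[X^4] = M′′′′(0) = 1/6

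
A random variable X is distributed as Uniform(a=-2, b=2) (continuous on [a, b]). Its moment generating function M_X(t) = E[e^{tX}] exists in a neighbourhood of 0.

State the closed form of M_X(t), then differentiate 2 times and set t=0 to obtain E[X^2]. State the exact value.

E[X^2] = M′′(0) = 4/3

M_X(t) = (e^(2*t) - e^(-2*t))/(4*t)
M′(t) = (2*t*e^(4*t) + 2*t - e^(4*t) + 1)*e^(-2*t)/(4*t^2)
M′′(t) = (2*t^2*e^(4*t) - 2*t^2 - 2*t*e^(4*t) - 2*t + e^(4*t) - 1)*e^(-2*t)/(2*t^3)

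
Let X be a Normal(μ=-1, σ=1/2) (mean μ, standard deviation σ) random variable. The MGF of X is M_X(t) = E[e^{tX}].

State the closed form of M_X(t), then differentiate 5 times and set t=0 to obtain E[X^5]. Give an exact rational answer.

M_X(t) = e^(t^2/8 - t)
M^(5)(t) = (t^5*e^(t^2/8) - 20*t^4*e^(t^2/8) + 200*t^3*e^(t^2/8) - 1120*t^2*e^(t^2/8) + 3440*t*e^(t^2/8) - 4544*e^(t^2/8))*e^(-t)/1024

E[X^5] = M^(5)(0) = -71/16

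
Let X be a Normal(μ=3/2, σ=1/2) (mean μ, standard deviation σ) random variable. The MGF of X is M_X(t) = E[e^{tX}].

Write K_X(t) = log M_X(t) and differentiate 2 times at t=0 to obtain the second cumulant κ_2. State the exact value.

M_X(t) = e^(t^2/8 + 3*t/2)
K_X(t) = log M_X(t) = t^2/8 + 3*t/2
K′(t) = t/4 + 3/2
K′′(t) = 1/4

κ_2 = K′′(0) = 1/4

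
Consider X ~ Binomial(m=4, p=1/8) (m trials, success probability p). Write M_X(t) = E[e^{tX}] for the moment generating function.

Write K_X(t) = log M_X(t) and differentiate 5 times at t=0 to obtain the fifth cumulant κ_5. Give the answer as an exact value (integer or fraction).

M_X(t) = (e^(t)/8 + 7/8)^4
K_X(t) = log M_X(t) = 4*log(e^(t)/8 + 7/8)
dK/dt = 4*e^(t)/(e^(t) + 7)
d^2K/dt^2 = 28*e^(t)/(e^(2*t) + 14*e^(t) + 49)
d^3K/dt^3 = (-28*e^(2*t) + 196*e^(t))/(e^(3*t) + 21*e^(2*t) + 147*e^(t) + 343)
d^4K/dt^4 = (28*e^(3*t) - 784*e^(2*t) + 1372*e^(t))/(e^(4*t) + 28*e^(3*t) + 294*e^(2*t) + 1372*e^(t) + 2401)
d^5K/dt^5 = (-28*e^(4*t) + 2156*e^(3*t) - 15092*e^(2*t) + 9604*e^(t))/(e^(5*t) + 35*e^(4*t) + 490*e^(3*t) + 3430*e^(2*t) + 12005*e^(t) + 16807)

κ_5 = d^5K/dt^5 |_{t=0} = -105/1024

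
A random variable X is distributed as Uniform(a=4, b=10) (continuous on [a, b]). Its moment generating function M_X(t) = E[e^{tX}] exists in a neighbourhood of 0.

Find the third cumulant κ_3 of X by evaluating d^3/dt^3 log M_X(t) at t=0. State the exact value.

κ_3 = D^3[K](0) = 0

M_X(t) = (e^(10*t) - e^(4*t))/(6*t)
K_X(t) = log M_X(t) = -log(t) + log(e^(10*t) - e^(4*t)) - log(6)
D^3[K](t) = (216*t^3*e^(12*t) + 216*t^3*e^(6*t) - 2*e^(18*t) + 6*e^(12*t) - 6*e^(6*t) + 2)/(t^3*e^(18*t) - 3*t^3*e^(12*t) + 3*t^3*e^(6*t) - t^3)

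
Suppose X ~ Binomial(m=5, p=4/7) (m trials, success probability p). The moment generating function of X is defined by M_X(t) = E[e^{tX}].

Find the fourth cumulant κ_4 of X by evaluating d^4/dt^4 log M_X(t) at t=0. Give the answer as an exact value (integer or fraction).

κ_4 = K^(4)(0) = -1380/2401

M_X(t) = (4*e^(t)/7 + 3/7)^5
K_X(t) = log M_X(t) = 5*log(4*e^(t)/7 + 3/7)
K^(4)(t) = (960*e^(3*t) - 2880*e^(2*t) + 540*e^(t))/(256*e^(4*t) + 768*e^(3*t) + 864*e^(2*t) + 432*e^(t) + 81)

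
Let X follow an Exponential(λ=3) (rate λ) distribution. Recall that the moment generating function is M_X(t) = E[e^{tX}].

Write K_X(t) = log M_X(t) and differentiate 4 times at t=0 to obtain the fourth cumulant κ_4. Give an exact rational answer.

M_X(t) = 3/(3 - t)
K_X(t) = log M_X(t) = -log(3 - t) + log(3)
K′(t) = -1/(t - 3)
K′′(t) = 1/(t^2 - 6*t + 9)
K′′′(t) = -2/(t^3 - 9*t^2 + 27*t - 27)
K′′′′(t) = 6/(t^4 - 12*t^3 + 54*t^2 - 108*t + 81)

κ_4 = K′′′′(0) = 2/27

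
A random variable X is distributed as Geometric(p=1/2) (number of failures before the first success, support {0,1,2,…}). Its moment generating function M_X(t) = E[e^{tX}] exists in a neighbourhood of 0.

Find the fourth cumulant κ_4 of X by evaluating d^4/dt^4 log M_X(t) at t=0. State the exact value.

M_X(t) = 1/(2*(1 - e^(t)/2))
K_X(t) = log M_X(t) = -log(1 - e^(t)/2) - log(2)
K^(4)(t) = (2*e^(3*t) + 16*e^(2*t) + 8*e^(t))/(e^(4*t) - 8*e^(3*t) + 24*e^(2*t) - 32*e^(t) + 16)

κ_4 = K^(4)(0) = 26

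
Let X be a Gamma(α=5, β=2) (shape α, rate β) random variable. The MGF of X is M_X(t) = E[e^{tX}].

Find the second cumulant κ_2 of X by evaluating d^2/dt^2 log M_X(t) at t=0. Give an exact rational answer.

M_X(t) = 32/(2 - t)^5
K_X(t) = log M_X(t) = -5*log(2 - t) + 5*log(2)
K′(t) = -5/(t - 2)
K′′(t) = 5/(t^2 - 4*t + 4)

κ_2 = K′′(0) = 5/4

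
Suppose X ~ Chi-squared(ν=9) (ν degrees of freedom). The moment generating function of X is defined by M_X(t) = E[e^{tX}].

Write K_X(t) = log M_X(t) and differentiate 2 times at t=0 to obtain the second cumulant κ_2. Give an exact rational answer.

M_X(t) = (1 - 2*t)^(-9/2)
K_X(t) = log M_X(t) = -9*log(1 - 2*t)/2
D^2[K](t) = 18/(4*t^2 - 4*t + 1)

κ_2 = D^2[K](0) = 18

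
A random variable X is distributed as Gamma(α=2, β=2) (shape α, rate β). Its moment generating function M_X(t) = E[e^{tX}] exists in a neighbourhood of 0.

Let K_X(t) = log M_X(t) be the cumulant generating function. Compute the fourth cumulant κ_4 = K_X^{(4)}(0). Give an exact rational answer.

κ_4 = d^4K/dt^4 |_{t=0} = 3/4

M_X(t) = 4/(2 - t)^2
K_X(t) = log M_X(t) = -2*log(2 - t) + 2*log(2)
dK/dt = -2/(t - 2)
d^2K/dt^2 = 2/(t^2 - 4*t + 4)
d^3K/dt^3 = -4/(t^3 - 6*t^2 + 12*t - 8)
d^4K/dt^4 = 12/(t^4 - 8*t^3 + 24*t^2 - 32*t + 16)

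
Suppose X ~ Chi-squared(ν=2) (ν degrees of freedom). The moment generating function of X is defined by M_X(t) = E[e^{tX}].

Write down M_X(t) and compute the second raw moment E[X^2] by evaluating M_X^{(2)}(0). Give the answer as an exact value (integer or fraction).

M_X(t) = 1/(1 - 2*t)
M^(2)(t) = -8/(8*t^3 - 12*t^2 + 6*t - 1)

E[X^2] = M^(2)(0) = 8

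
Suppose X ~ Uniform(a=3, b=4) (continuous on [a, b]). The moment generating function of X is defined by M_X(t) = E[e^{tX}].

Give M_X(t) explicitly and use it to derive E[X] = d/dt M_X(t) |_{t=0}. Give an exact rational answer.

M_X(t) = (e^(4*t) - e^(3*t))/t
D[M](t) = (4*t*e^(4*t) - 3*t*e^(3*t) - e^(4*t) + e^(3*t))/t^2

E[X] = D[M](0) = 7/2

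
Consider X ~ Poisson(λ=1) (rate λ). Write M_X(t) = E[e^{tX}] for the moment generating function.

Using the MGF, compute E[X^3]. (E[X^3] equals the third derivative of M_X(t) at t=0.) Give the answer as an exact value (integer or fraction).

M_X(t) = e^(e^(t) - 1)
M^(3)(t) = (e^(3*t)*e^(e^(t)) + 3*e^(2*t)*e^(e^(t)) + e^(t)*e^(e^(t)))*e^(-1)

E[X^3] = M^(3)(0) = 5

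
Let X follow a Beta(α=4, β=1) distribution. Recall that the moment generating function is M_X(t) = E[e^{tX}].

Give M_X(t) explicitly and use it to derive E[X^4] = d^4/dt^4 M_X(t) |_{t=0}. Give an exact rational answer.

M_X(t) = ₁F₁(4; 5; t)
D^4[M](t) = ₁F₁(8; 9; t)/2

E[X^4] = D^4[M](0) = 1/2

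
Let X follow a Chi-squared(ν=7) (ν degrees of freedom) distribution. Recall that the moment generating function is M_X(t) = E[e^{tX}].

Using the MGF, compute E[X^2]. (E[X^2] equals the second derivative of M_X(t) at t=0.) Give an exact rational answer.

E[X^2] = M′′(0) = 63

M_X(t) = (1 - 2*t)^(-7/2)
M′(t) = 7/(16*t^4*√(1 - 2*t) - 32*t^3*√(1 - 2*t) + 24*t^2*√(1 - 2*t) - 8*t*√(1 - 2*t) + √(1 - 2*t))
M′′(t) = -63/(32*t^5*√(1 - 2*t) - 80*t^4*√(1 - 2*t) + 80*t^3*√(1 - 2*t) - 40*t^2*√(1 - 2*t) + 10*t*√(1 - 2*t) - √(1 - 2*t))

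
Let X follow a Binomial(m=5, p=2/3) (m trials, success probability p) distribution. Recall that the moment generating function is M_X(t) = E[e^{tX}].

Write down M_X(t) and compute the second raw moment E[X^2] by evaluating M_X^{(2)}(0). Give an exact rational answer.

E[X^2] = D^2[M](0) = 110/9

M_X(t) = (2*e^(t)/3 + 1/3)^5
D^2[M](t) = 800*e^(5*t)/243 + 1280*e^(4*t)/243 + 80*e^(3*t)/27 + 160*e^(2*t)/243 + 10*e^(t)/243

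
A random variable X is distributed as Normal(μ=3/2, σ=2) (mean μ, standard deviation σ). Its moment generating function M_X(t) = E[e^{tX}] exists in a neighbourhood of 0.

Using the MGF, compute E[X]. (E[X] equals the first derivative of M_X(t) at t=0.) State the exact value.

E[X] = D[M](0) = 3/2

M_X(t) = e^(2*t^2 + 3*t/2)
D[M](t) = 4*t*e^(3*t/2)*e^(2*t^2) + 3*e^(3*t/2)*e^(2*t^2)/2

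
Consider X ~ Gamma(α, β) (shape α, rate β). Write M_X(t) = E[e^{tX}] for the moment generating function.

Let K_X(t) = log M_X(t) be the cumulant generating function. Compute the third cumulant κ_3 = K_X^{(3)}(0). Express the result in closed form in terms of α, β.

M_X(t) = (β/(β - t))^α
K_X(t) = log M_X(t) = α*(log(β) - log(β - t))
dK/dt = -α/(-β + t)
d^2K/dt^2 = α/(β^2 - 2*β*t + t^2)
d^3K/dt^3 = -2*α/(-β^3 + 3*β^2*t - 3*β*t^2 + t^3)

κ_3 = d^3K/dt^3 |_{t=0} = 2*α/β^3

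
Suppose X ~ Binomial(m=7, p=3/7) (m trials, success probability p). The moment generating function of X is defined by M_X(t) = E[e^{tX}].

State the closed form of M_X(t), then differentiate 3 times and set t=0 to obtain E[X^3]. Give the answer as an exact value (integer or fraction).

M_X(t) = (3*e^(t)/7 + 4/7)^7
D^3[M](t) = 2187*e^(7*t)/2401 + 629856*e^(6*t)/117649 + 1458000*e^(5*t)/117649 + 1658880*e^(4*t)/117649 + 933120*e^(3*t)/117649 + 221184*e^(2*t)/117649 + 12288*e^(t)/117649

E[X^3] = D^3[M](0) = 2091/49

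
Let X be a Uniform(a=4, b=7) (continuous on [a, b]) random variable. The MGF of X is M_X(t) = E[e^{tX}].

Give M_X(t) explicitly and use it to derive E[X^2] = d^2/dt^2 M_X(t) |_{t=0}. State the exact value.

E[X^2] = M′′(0) = 31

M_X(t) = (e^(7*t) - e^(4*t))/(3*t)
M′(t) = (7*t*e^(7*t) - 4*t*e^(4*t) - e^(7*t) + e^(4*t))/(3*t^2)
M′′(t) = (49*t^2*e^(7*t) - 16*t^2*e^(4*t) - 14*t*e^(7*t) + 8*t*e^(4*t) + 2*e^(7*t) - 2*e^(4*t))/(3*t^3)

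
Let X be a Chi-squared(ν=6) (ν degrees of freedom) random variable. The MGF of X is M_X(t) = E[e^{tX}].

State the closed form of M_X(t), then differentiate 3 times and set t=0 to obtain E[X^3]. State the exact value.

E[X^3] = d^3M/dt^3 |_{t=0} = 480

M_X(t) = (1 - 2*t)^(-3)
dM/dt = 6/(16*t^4 - 32*t^3 + 24*t^2 - 8*t + 1)
d^2M/dt^2 = -48/(32*t^5 - 80*t^4 + 80*t^3 - 40*t^2 + 10*t - 1)
d^3M/dt^3 = 480/(64*t^6 - 192*t^5 + 240*t^4 - 160*t^3 + 60*t^2 - 12*t + 1)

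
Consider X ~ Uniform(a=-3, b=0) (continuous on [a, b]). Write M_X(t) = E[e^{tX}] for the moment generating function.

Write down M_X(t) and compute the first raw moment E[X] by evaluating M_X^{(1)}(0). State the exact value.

M_X(t) = (1 - e^(-3*t))/(3*t)
M′(t) = (3*t - e^(3*t) + 1)*e^(-3*t)/(3*t^2)

E[X] = M′(0) = -3/2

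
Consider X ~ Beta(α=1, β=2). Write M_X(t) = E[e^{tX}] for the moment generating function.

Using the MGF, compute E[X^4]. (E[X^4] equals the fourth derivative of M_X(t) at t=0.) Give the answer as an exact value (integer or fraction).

M_X(t) = ₁F₁(1; 3; t)
M′(t) = ₁F₁(2; 4; t)/3
M′′(t) = ₁F₁(3; 5; t)/6
M′′′(t) = ₁F₁(4; 6; t)/10
M′′′′(t) = ₁F₁(5; 7; t)/15

E[X^4] = M′′′′(0) = 1/15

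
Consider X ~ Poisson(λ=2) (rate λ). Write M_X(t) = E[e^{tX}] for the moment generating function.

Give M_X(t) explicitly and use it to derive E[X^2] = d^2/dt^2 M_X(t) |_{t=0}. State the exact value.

M_X(t) = e^(2*e^(t) - 2)
M^(2)(t) = (4*e^(2*t)*e^(2*e^(t)) + 2*e^(t)*e^(2*e^(t)))*e^(-2)

E[X^2] = M^(2)(0) = 6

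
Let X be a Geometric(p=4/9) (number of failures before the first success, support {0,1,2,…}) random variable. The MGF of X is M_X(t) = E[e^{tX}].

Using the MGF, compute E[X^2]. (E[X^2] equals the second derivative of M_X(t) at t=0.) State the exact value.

E[X^2] = d^2M/dt^2 |_{t=0} = 35/8

M_X(t) = 4/(9*(1 - 5*e^(t)/9))
dM/dt = 20*e^(t)/(25*e^(2*t) - 90*e^(t) + 81)
d^2M/dt^2 = (-100*e^(2*t) - 180*e^(t))/(125*e^(3*t) - 675*e^(2*t) + 1215*e^(t) - 729)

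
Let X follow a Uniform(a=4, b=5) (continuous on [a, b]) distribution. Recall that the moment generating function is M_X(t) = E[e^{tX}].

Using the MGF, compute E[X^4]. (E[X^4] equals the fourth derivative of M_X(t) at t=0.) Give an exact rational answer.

M_X(t) = (e^(5*t) - e^(4*t))/t
dM/dt = (5*t*e^(5*t) - 4*t*e^(4*t) - e^(5*t) + e^(4*t))/t^2
d^2M/dt^2 = (25*t^2*e^(5*t) - 16*t^2*e^(4*t) - 10*t*e^(5*t) + 8*t*e^(4*t) + 2*e^(5*t) - 2*e^(4*t))/t^3
d^3M/dt^3 = (125*t^3*e^(5*t) - 64*t^3*e^(4*t) - 75*t^2*e^(5*t) + 48*t^2*e^(4*t) + 30*t*e^(5*t) - 24*t*e^(4*t) - 6*e^(5*t) + 6*e^(4*t))/t^4

E[X^4] = d^4M/dt^4 |_{t=0} = 2101/5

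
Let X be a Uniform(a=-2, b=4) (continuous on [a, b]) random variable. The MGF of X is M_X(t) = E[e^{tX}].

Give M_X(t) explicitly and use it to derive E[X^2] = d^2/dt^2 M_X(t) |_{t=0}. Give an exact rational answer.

E[X^2] = d^2M/dt^2 |_{t=0} = 4

M_X(t) = (e^(4*t) - e^(-2*t))/(6*t)
dM/dt = (4*t*e^(6*t) + 2*t - e^(6*t) + 1)*e^(-2*t)/(6*t^2)
d^2M/dt^2 = (8*t^2*e^(6*t) - 2*t^2 - 4*t*e^(6*t) - 2*t + e^(6*t) - 1)*e^(-2*t)/(3*t^3)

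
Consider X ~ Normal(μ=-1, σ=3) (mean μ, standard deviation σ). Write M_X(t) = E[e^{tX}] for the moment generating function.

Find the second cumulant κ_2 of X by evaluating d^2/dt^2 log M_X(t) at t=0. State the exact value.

M_X(t) = e^(9*t^2/2 - t)
K_X(t) = log M_X(t) = 9*t^2/2 - t
K^(2)(t) = 9

κ_2 = K^(2)(0) = 9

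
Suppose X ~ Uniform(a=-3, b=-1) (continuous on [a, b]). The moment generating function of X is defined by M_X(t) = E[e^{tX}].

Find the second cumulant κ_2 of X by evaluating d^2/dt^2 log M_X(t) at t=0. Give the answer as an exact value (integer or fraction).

κ_2 = K^(2)(0) = 1/3

M_X(t) = (e^(-t) - e^(-3*t))/(2*t)
K_X(t) = log M_X(t) = -log(t) + log(e^(-t) - e^(-3*t)) - log(2)
K^(2)(t) = (-4*t^2*e^(2*t) + e^(4*t) - 2*e^(2*t) + 1)/(t^2*e^(4*t) - 2*t^2*e^(2*t) + t^2)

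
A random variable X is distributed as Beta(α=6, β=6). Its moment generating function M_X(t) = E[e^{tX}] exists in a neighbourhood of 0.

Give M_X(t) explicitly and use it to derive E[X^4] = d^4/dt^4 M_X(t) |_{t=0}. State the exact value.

E[X^4] = d^4M/dt^4 |_{t=0} = 6/65

M_X(t) = ₁F₁(6; 12; t)
dM/dt = ₁F₁(7; 13; t)/2
d^2M/dt^2 = 7*₁F₁(8; 14; t)/26
d^3M/dt^3 = 2*₁F₁(9; 15; t)/13
d^4M/dt^4 = 6*₁F₁(10; 16; t)/65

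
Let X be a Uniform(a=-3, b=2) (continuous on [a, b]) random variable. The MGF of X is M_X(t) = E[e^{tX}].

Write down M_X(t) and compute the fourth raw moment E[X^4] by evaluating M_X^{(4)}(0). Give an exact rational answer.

M_X(t) = (e^(2*t) - e^(-3*t))/(5*t)
D^4[M](t) = (16*t^4*e^(5*t) - 81*t^4 - 32*t^3*e^(5*t) - 108*t^3 + 48*t^2*e^(5*t) - 108*t^2 - 48*t*e^(5*t) - 72*t + 24*e^(5*t) - 24)*e^(-3*t)/(5*t^5)

E[X^4] = D^4[M](0) = 11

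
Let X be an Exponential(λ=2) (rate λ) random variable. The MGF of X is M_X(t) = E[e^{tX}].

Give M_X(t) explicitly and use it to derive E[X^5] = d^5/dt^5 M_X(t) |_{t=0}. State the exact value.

M_X(t) = 2/(2 - t)
M^(5)(t) = 240/(t^6 - 12*t^5 + 60*t^4 - 160*t^3 + 240*t^2 - 192*t + 64)

E[X^5] = M^(5)(0) = 15/4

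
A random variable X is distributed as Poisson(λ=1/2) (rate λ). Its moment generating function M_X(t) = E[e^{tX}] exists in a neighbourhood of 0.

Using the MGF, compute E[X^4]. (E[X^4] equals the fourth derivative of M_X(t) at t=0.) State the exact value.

E[X^4] = d^4M/dt^4 |_{t=0} = 49/16

M_X(t) = e^(e^(t)/2 - 1/2)
dM/dt = e^(-1/2)*e^(t)*e^(e^(t)/2)/2
d^2M/dt^2 = (e^(2*t)*e^(e^(t)/2) + 2*e^(t)*e^(e^(t)/2))*e^(-1/2)/4
d^3M/dt^3 = (e^(3*t)*e^(e^(t)/2) + 6*e^(2*t)*e^(e^(t)/2) + 4*e^(t)*e^(e^(t)/2))*e^(-1/2)/8
d^4M/dt^4 = (e^(4*t)*e^(e^(t)/2) + 12*e^(3*t)*e^(e^(t)/2) + 28*e^(2*t)*e^(e^(t)/2) + 8*e^(t)*e^(e^(t)/2))*e^(-1/2)/16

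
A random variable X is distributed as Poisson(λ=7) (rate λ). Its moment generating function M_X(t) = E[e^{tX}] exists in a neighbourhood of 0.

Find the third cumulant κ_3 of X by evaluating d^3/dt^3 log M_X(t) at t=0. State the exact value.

M_X(t) = e^(7*e^(t) - 7)
K_X(t) = log M_X(t) = 7*e^(t) - 7
K′(t) = 7*e^(t)
K′′(t) = 7*e^(t)
K′′′(t) = 7*e^(t)

κ_3 = K′′′(0) = 7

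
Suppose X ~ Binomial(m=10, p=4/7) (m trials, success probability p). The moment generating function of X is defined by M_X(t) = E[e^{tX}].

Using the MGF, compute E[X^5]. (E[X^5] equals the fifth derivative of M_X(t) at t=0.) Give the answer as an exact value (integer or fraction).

E[X^5] = M^(5)(0) = 26462200/2401

M_X(t) = (4*e^(t)/7 + 3/7)^10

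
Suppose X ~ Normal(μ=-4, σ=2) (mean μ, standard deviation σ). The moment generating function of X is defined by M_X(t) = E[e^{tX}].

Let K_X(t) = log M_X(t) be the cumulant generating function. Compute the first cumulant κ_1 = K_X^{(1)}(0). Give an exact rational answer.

κ_1 = dK/dt |_{t=0} = -4

M_X(t) = e^(2*t^2 - 4*t)
K_X(t) = log M_X(t) = 2*t^2 - 4*t
dK/dt = 4*t - 4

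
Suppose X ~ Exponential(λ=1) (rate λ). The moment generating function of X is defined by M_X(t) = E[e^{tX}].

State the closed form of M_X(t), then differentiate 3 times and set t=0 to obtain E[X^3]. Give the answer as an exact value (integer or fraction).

M_X(t) = 1/(1 - t)
M^(3)(t) = 6/(t^4 - 4*t^3 + 6*t^2 - 4*t + 1)

E[X^3] = M^(3)(0) = 6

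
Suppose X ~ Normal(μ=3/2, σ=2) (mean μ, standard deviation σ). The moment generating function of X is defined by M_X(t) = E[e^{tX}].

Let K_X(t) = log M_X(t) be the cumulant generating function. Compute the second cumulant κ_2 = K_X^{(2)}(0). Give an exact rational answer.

κ_2 = d^2K/dt^2 |_{t=0} = 4

M_X(t) = e^(2*t^2 + 3*t/2)
K_X(t) = log M_X(t) = 2*t^2 + 3*t/2
dK/dt = 4*t + 3/2
d^2K/dt^2 = 4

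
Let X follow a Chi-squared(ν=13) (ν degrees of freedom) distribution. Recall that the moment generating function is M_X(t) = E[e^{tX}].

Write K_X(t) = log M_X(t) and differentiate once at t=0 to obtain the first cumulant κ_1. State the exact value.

M_X(t) = (1 - 2*t)^(-13/2)
K_X(t) = log M_X(t) = -13*log(1 - 2*t)/2
K^(1)(t) = -13/(2*t - 1)

κ_1 = K^(1)(0) = 13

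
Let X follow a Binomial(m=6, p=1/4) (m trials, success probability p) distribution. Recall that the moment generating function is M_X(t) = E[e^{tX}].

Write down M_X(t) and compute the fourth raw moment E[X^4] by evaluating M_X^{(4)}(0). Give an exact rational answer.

E[X^4] = d^4M/dt^4 |_{t=0} = 873/32

M_X(t) = (e^(t)/4 + 3/4)^6
dM/dt = 3*e^(6*t)/2048 + 45*e^(5*t)/2048 + 135*e^(4*t)/1024 + 405*e^(3*t)/1024 + 1215*e^(2*t)/2048 + 729*e^(t)/2048
d^2M/dt^2 = 9*e^(6*t)/1024 + 225*e^(5*t)/2048 + 135*e^(4*t)/256 + 1215*e^(3*t)/1024 + 1215*e^(2*t)/1024 + 729*e^(t)/2048
d^3M/dt^3 = 27*e^(6*t)/512 + 1125*e^(5*t)/2048 + 135*e^(4*t)/64 + 3645*e^(3*t)/1024 + 1215*e^(2*t)/512 + 729*e^(t)/2048
d^4M/dt^4 = 81*e^(6*t)/256 + 5625*e^(5*t)/2048 + 135*e^(4*t)/16 + 10935*e^(3*t)/1024 + 1215*e^(2*t)/256 + 729*e^(t)/2048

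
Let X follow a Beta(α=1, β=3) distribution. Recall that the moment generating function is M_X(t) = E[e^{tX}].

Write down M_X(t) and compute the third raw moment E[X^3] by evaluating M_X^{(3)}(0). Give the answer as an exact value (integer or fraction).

M_X(t) = ₁F₁(1; 4; t)
M′(t) = ₁F₁(2; 5; t)/4
M′′(t) = ₁F₁(3; 6; t)/10
M′′′(t) = ₁F₁(4; 7; t)/20

E[X^3] = M′′′(0) = 1/20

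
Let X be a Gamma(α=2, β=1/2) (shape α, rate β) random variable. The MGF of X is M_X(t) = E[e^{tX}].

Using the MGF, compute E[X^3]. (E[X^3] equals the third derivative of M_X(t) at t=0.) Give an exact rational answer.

E[X^3] = D^3[M](0) = 192

M_X(t) = 1/(4*(1/2 - t)^2)
D^3[M](t) = -192/(32*t^5 - 80*t^4 + 80*t^3 - 40*t^2 + 10*t - 1)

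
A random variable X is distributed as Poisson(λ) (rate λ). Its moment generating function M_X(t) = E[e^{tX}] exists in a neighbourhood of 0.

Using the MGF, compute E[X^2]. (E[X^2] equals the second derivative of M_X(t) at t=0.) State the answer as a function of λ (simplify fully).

E[X^2] = D^2[M](0) = λ*(λ + 1)

M_X(t) = e^(λ*(e^(t) - 1))
D^2[M](t) = (λ^2*e^(2*t)*e^(λ*e^(t)) + λ*e^(t)*e^(λ*e^(t)))*e^(-λ)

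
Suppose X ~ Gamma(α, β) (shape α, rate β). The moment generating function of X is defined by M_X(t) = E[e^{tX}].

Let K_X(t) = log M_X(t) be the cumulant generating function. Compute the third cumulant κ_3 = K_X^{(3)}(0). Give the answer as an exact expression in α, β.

M_X(t) = (β/(β - t))^α
K_X(t) = log M_X(t) = α*(log(β) - log(β - t))
D^3[K](t) = -2*α/(-β^3 + 3*β^2*t - 3*β*t^2 + t^3)

κ_3 = D^3[K](0) = 2*α/β^3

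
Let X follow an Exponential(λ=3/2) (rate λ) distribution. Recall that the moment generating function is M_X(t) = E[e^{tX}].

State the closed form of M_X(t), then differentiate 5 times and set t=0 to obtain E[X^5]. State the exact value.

M_X(t) = 3/(2*(3/2 - t))
dM/dt = 6/(4*t^2 - 12*t + 9)
d^2M/dt^2 = -24/(8*t^3 - 36*t^2 + 54*t - 27)
d^3M/dt^3 = 144/(16*t^4 - 96*t^3 + 216*t^2 - 216*t + 81)
d^4M/dt^4 = -1152/(32*t^5 - 240*t^4 + 720*t^3 - 1080*t^2 + 810*t - 243)
d^5M/dt^5 = 11520/(64*t^6 - 576*t^5 + 2160*t^4 - 4320*t^3 + 4860*t^2 - 2916*t + 729)

E[X^5] = d^5M/dt^5 |_{t=0} = 1280/81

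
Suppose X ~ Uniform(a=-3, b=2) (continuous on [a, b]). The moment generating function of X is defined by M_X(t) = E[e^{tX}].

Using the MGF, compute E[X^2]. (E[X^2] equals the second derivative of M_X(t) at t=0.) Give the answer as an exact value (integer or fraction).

M_X(t) = (e^(2*t) - e^(-3*t))/(5*t)
dM/dt = (2*t*e^(5*t) + 3*t - e^(5*t) + 1)*e^(-3*t)/(5*t^2)
d^2M/dt^2 = (4*t^2*e^(5*t) - 9*t^2 - 4*t*e^(5*t) - 6*t + 2*e^(5*t) - 2)*e^(-3*t)/(5*t^3)

E[X^2] = d^2M/dt^2 |_{t=0} = 7/3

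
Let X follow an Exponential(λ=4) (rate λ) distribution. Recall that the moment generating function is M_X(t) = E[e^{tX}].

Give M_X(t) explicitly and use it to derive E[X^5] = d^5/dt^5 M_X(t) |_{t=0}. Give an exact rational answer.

E[X^5] = d^5M/dt^5 |_{t=0} = 15/128

M_X(t) = 4/(4 - t)
dM/dt = 4/(t^2 - 8*t + 16)
d^2M/dt^2 = -8/(t^3 - 12*t^2 + 48*t - 64)
d^3M/dt^3 = 24/(t^4 - 16*t^3 + 96*t^2 - 256*t + 256)
d^4M/dt^4 = -96/(t^5 - 20*t^4 + 160*t^3 - 640*t^2 + 1280*t - 1024)
d^5M/dt^5 = 480/(t^6 - 24*t^5 + 240*t^4 - 1280*t^3 + 3840*t^2 - 6144*t + 4096)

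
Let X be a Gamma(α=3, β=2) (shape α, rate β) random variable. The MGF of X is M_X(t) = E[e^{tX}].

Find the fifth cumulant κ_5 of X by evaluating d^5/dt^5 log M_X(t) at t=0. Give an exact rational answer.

κ_5 = d^5K/dt^5 |_{t=0} = 9/4

M_X(t) = 8/(2 - t)^3
K_X(t) = log M_X(t) = -3*log(2 - t) + 3*log(2)
dK/dt = -3/(t - 2)
d^2K/dt^2 = 3/(t^2 - 4*t + 4)
d^3K/dt^3 = -6/(t^3 - 6*t^2 + 12*t - 8)
d^4K/dt^4 = 18/(t^4 - 8*t^3 + 24*t^2 - 32*t + 16)
d^5K/dt^5 = -72/(t^5 - 10*t^4 + 40*t^3 - 80*t^2 + 80*t - 32)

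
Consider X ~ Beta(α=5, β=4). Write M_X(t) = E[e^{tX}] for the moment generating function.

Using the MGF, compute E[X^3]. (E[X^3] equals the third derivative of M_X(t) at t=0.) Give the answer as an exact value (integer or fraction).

E[X^3] = M′′′(0) = 7/33

M_X(t) = ₁F₁(5; 9; t)
M′(t) = 5*₁F₁(6; 10; t)/9
M′′(t) = ₁F₁(7; 11; t)/3
M′′′(t) = 7*₁F₁(8; 12; t)/33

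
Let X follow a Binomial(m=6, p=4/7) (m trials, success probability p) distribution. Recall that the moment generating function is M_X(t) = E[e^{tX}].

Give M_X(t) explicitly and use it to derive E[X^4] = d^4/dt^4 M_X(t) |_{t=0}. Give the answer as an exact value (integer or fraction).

M_X(t) = (4*e^(t)/7 + 3/7)^6
dM/dt = 24576*e^(6*t)/117649 + 92160*e^(5*t)/117649 + 138240*e^(4*t)/117649 + 103680*e^(3*t)/117649 + 38880*e^(2*t)/117649 + 5832*e^(t)/117649
d^2M/dt^2 = 147456*e^(6*t)/117649 + 460800*e^(5*t)/117649 + 552960*e^(4*t)/117649 + 311040*e^(3*t)/117649 + 77760*e^(2*t)/117649 + 5832*e^(t)/117649
d^3M/dt^3 = 884736*e^(6*t)/117649 + 2304000*e^(5*t)/117649 + 2211840*e^(4*t)/117649 + 933120*e^(3*t)/117649 + 155520*e^(2*t)/117649 + 5832*e^(t)/117649
d^4M/dt^4 = 5308416*e^(6*t)/117649 + 11520000*e^(5*t)/117649 + 8847360*e^(4*t)/117649 + 2799360*e^(3*t)/117649 + 311040*e^(2*t)/117649 + 5832*e^(t)/117649

E[X^4] = d^4M/dt^4 |_{t=0} = 587592/2401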